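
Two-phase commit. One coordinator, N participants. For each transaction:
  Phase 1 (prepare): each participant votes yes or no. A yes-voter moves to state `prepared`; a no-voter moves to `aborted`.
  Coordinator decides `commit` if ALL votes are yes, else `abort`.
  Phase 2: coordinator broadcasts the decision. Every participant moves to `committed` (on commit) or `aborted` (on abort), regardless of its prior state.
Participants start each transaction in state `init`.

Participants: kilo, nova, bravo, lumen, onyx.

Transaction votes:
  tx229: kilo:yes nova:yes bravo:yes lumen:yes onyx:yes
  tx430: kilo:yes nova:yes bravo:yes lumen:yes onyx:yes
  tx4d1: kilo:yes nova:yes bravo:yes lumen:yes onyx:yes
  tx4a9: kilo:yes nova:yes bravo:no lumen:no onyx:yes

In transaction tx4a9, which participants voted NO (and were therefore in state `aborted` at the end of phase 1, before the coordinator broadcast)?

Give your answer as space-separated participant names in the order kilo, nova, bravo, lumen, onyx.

Txn tx4a9 phase 1: kilo yes -> prepared; nova yes -> prepared; bravo no -> aborted; lumen no -> aborted; onyx yes -> prepared

Answer: bravo lumen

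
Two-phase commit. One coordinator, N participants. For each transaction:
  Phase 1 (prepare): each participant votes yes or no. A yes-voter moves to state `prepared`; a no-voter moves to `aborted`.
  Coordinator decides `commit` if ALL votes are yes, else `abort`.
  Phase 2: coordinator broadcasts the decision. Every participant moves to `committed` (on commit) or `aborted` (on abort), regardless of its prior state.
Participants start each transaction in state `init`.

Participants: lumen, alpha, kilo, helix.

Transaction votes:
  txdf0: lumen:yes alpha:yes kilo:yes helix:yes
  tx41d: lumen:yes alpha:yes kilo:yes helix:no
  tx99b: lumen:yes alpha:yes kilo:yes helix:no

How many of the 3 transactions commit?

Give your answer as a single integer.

Answer: 1

Derivation:
txdf0: all yes -> commit (commits=1)
tx41d: no from helix -> abort (commits=1)
tx99b: no from helix -> abort (commits=1)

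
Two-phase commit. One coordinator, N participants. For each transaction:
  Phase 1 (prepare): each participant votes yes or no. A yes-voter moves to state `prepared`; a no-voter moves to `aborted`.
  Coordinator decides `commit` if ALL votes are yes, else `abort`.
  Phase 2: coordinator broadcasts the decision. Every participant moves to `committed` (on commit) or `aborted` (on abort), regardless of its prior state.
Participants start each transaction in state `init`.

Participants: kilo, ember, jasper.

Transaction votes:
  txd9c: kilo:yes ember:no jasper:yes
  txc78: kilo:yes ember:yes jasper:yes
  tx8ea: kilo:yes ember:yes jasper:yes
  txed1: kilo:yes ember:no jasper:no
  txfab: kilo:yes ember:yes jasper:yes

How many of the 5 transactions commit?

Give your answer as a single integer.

txd9c: no from ember -> abort (commits=0)
txc78: all yes -> commit (commits=1)
tx8ea: all yes -> commit (commits=2)
txed1: no from ember, jasper -> abort (commits=2)
txfab: all yes -> commit (commits=3)

Answer: 3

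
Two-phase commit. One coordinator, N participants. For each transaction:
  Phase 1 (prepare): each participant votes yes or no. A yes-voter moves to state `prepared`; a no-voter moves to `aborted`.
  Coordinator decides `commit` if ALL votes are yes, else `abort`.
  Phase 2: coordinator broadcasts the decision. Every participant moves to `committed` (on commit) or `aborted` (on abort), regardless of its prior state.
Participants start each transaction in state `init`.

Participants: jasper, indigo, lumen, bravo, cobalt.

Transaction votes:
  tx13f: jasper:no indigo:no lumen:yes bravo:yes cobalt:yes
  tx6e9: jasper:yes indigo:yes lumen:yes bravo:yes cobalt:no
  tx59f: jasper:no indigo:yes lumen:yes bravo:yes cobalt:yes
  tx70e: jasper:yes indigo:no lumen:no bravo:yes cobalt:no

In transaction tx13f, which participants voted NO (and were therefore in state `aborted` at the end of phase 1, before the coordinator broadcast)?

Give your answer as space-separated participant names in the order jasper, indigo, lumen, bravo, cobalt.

Answer: jasper indigo

Derivation:
Txn tx13f phase 1: jasper no -> aborted; indigo no -> aborted; lumen yes -> prepared; bravo yes -> prepared; cobalt yes -> prepared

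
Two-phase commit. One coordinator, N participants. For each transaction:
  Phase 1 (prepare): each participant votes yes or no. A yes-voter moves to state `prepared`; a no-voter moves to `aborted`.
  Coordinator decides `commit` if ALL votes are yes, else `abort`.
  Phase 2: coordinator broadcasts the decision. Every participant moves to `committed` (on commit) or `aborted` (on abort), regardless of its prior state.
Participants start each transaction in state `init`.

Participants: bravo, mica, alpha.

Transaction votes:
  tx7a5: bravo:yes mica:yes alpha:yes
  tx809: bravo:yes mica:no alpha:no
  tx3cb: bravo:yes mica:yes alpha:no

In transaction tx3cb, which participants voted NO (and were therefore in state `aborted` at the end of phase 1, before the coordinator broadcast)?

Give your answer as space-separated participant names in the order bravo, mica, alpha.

Answer: alpha

Derivation:
Txn tx3cb phase 1: bravo yes -> prepared; mica yes -> prepared; alpha no -> aborted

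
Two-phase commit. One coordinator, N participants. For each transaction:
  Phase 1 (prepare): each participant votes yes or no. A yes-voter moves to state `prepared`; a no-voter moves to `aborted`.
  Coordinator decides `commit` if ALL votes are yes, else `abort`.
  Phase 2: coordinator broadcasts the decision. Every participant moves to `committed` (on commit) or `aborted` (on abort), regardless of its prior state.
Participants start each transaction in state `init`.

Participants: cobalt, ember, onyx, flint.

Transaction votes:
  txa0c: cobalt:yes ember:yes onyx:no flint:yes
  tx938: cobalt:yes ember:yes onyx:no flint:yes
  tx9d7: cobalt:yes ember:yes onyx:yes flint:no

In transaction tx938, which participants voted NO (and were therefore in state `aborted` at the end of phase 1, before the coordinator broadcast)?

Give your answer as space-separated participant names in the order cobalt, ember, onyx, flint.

Txn tx938 phase 1: cobalt yes -> prepared; ember yes -> prepared; onyx no -> aborted; flint yes -> prepared

Answer: onyx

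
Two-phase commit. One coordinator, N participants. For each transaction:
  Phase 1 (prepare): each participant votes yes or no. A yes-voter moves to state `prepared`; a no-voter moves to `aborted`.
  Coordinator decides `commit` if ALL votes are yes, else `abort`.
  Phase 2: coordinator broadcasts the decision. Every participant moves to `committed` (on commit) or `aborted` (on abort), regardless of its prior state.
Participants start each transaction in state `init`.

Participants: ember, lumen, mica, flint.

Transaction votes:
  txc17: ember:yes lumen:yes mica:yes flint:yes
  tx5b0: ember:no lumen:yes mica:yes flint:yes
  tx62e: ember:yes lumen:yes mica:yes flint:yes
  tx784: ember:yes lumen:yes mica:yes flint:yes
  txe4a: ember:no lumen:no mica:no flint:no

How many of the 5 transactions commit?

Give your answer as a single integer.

Answer: 3

Derivation:
txc17: all yes -> commit (commits=1)
tx5b0: no from ember -> abort (commits=1)
tx62e: all yes -> commit (commits=2)
tx784: all yes -> commit (commits=3)
txe4a: no from ember, lumen, mica, flint -> abort (commits=3)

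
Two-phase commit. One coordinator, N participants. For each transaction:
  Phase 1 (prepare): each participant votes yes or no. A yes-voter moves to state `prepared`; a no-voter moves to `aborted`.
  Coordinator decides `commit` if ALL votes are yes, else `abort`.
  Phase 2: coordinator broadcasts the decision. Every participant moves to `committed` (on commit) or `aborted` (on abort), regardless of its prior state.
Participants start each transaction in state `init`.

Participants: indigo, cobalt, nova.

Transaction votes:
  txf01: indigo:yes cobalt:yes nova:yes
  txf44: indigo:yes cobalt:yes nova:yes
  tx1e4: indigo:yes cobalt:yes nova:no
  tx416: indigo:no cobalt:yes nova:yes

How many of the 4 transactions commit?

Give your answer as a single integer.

txf01: all yes -> commit (commits=1)
txf44: all yes -> commit (commits=2)
tx1e4: no from nova -> abort (commits=2)
tx416: no from indigo -> abort (commits=2)

Answer: 2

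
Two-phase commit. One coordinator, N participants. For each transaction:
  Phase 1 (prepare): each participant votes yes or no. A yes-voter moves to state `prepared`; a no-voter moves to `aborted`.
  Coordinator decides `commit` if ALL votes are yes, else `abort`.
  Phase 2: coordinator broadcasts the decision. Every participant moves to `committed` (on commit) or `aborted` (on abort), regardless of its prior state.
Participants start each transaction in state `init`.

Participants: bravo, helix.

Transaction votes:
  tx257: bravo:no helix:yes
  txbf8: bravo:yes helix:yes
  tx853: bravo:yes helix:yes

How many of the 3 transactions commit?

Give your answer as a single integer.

Answer: 2

Derivation:
tx257: no from bravo -> abort (commits=0)
txbf8: all yes -> commit (commits=1)
tx853: all yes -> commit (commits=2)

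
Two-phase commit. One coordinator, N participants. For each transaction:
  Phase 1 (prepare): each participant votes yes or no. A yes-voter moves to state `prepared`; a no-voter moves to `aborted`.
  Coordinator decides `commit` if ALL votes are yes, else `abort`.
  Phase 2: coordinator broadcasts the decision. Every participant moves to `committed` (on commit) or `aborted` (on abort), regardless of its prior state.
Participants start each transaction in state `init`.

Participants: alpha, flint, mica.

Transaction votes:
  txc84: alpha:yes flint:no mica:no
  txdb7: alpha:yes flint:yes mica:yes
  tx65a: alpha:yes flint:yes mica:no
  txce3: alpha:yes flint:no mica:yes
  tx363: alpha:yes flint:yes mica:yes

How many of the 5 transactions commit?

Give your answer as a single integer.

Answer: 2

Derivation:
txc84: no from flint, mica -> abort (commits=0)
txdb7: all yes -> commit (commits=1)
tx65a: no from mica -> abort (commits=1)
txce3: no from flint -> abort (commits=1)
tx363: all yes -> commit (commits=2)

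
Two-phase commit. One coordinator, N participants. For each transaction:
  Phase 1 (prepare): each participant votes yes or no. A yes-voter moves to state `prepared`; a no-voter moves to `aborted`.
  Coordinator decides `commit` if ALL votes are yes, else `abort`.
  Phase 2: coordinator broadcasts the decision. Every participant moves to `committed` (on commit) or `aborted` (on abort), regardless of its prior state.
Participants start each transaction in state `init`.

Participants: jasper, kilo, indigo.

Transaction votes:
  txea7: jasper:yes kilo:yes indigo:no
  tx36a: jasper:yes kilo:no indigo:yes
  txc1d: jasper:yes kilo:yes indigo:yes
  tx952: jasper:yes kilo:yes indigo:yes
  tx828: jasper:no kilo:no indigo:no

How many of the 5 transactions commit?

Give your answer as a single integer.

txea7: no from indigo -> abort (commits=0)
tx36a: no from kilo -> abort (commits=0)
txc1d: all yes -> commit (commits=1)
tx952: all yes -> commit (commits=2)
tx828: no from jasper, kilo, indigo -> abort (commits=2)

Answer: 2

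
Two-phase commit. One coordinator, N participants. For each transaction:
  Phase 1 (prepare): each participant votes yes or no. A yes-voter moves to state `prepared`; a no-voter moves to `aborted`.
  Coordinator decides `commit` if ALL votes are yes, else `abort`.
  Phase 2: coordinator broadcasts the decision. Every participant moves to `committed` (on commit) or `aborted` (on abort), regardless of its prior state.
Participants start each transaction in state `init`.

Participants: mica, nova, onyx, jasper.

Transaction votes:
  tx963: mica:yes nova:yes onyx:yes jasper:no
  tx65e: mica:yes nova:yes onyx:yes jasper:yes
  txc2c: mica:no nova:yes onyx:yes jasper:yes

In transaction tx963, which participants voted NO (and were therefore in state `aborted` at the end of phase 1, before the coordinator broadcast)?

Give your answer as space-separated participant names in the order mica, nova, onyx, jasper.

Txn tx963 phase 1: mica yes -> prepared; nova yes -> prepared; onyx yes -> prepared; jasper no -> aborted

Answer: jasper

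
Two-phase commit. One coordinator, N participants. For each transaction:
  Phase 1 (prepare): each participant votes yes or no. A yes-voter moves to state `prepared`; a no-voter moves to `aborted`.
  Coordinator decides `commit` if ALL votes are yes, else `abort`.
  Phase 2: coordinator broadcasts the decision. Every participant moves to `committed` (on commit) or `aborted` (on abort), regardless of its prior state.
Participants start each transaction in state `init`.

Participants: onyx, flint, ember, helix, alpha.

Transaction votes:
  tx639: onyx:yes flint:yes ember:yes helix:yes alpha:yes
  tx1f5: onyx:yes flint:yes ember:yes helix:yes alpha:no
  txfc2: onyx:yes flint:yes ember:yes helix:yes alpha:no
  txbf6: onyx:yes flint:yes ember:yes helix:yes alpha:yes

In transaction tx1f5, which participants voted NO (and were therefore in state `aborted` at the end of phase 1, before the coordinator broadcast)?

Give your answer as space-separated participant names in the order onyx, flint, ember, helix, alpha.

Txn tx1f5 phase 1: onyx yes -> prepared; flint yes -> prepared; ember yes -> prepared; helix yes -> prepared; alpha no -> aborted

Answer: alpha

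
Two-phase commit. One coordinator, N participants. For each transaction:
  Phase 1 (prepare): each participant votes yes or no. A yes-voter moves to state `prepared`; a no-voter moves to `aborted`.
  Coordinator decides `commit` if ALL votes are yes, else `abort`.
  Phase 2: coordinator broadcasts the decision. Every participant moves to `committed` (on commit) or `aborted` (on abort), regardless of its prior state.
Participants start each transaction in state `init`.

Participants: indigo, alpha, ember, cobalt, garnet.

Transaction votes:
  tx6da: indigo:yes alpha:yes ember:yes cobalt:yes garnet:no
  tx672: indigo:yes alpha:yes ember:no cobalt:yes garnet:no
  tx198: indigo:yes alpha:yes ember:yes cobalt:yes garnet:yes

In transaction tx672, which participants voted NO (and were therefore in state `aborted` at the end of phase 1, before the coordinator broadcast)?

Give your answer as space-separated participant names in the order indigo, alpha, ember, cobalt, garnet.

Answer: ember garnet

Derivation:
Txn tx672 phase 1: indigo yes -> prepared; alpha yes -> prepared; ember no -> aborted; cobalt yes -> prepared; garnet no -> aborted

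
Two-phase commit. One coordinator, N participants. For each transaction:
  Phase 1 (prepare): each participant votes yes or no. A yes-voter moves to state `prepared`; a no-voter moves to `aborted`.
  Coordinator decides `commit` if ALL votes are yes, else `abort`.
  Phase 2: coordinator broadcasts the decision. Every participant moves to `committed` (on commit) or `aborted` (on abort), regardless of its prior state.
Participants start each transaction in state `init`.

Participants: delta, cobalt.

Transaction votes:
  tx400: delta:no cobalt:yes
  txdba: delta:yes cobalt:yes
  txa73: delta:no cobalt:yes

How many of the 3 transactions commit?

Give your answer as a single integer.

tx400: no from delta -> abort (commits=0)
txdba: all yes -> commit (commits=1)
txa73: no from delta -> abort (commits=1)

Answer: 1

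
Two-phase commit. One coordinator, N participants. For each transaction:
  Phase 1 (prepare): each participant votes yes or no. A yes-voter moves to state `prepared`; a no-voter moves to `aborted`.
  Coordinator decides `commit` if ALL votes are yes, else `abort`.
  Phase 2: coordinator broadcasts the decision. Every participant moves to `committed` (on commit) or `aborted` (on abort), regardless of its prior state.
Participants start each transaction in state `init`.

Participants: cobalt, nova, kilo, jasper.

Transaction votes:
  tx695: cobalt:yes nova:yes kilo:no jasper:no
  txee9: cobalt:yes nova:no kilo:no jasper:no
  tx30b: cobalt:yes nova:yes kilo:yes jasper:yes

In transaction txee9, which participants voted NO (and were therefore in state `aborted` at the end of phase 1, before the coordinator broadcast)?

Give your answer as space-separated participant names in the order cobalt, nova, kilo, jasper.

Answer: nova kilo jasper

Derivation:
Txn txee9 phase 1: cobalt yes -> prepared; nova no -> aborted; kilo no -> aborted; jasper no -> aborted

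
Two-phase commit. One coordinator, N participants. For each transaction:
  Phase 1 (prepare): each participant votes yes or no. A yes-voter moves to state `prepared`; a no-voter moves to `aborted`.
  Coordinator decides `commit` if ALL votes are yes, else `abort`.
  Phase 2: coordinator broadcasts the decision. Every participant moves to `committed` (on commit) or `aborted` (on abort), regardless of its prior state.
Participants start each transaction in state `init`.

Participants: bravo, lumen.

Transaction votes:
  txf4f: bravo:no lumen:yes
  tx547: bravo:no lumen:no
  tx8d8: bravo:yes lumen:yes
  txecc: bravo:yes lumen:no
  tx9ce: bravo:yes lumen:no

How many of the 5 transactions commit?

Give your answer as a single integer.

txf4f: no from bravo -> abort (commits=0)
tx547: no from bravo, lumen -> abort (commits=0)
tx8d8: all yes -> commit (commits=1)
txecc: no from lumen -> abort (commits=1)
tx9ce: no from lumen -> abort (commits=1)

Answer: 1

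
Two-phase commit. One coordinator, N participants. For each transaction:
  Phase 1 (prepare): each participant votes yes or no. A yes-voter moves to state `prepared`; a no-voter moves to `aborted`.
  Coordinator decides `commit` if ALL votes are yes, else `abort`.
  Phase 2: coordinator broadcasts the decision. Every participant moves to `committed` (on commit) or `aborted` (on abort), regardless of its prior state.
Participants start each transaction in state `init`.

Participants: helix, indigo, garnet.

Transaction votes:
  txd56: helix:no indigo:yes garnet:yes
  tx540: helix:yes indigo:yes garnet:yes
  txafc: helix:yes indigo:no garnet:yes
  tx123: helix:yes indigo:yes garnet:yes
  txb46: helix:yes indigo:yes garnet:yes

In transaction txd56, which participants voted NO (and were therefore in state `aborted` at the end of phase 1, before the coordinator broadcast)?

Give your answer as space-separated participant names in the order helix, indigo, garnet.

Txn txd56 phase 1: helix no -> aborted; indigo yes -> prepared; garnet yes -> prepared

Answer: helix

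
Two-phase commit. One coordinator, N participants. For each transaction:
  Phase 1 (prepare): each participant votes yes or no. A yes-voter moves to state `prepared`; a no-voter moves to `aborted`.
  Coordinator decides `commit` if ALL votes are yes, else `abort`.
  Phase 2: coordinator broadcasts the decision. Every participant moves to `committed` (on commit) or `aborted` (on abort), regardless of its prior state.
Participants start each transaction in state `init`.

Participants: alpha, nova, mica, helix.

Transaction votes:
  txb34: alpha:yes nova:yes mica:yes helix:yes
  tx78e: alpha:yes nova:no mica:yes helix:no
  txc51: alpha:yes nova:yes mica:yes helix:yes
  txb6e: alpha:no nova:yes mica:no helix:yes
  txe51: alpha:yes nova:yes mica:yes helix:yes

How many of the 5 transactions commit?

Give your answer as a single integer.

txb34: all yes -> commit (commits=1)
tx78e: no from nova, helix -> abort (commits=1)
txc51: all yes -> commit (commits=2)
txb6e: no from alpha, mica -> abort (commits=2)
txe51: all yes -> commit (commits=3)

Answer: 3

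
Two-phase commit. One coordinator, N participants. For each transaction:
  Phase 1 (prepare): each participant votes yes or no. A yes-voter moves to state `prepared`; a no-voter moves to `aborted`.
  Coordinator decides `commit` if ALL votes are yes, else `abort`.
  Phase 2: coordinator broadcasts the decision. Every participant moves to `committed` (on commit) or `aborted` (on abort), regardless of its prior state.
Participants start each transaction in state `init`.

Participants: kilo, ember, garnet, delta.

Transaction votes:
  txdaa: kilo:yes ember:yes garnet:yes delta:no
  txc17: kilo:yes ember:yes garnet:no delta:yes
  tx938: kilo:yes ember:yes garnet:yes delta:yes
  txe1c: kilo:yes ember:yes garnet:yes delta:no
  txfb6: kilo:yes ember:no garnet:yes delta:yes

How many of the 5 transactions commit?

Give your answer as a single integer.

Answer: 1

Derivation:
txdaa: no from delta -> abort (commits=0)
txc17: no from garnet -> abort (commits=0)
tx938: all yes -> commit (commits=1)
txe1c: no from delta -> abort (commits=1)
txfb6: no from ember -> abort (commits=1)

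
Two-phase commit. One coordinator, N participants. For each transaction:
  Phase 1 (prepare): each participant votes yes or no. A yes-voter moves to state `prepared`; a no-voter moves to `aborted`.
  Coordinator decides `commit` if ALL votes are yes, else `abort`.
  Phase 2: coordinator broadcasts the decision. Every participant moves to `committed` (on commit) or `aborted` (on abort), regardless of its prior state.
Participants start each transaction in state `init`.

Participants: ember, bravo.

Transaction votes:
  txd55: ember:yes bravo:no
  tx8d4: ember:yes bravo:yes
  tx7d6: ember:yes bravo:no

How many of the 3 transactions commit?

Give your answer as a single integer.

txd55: no from bravo -> abort (commits=0)
tx8d4: all yes -> commit (commits=1)
tx7d6: no from bravo -> abort (commits=1)

Answer: 1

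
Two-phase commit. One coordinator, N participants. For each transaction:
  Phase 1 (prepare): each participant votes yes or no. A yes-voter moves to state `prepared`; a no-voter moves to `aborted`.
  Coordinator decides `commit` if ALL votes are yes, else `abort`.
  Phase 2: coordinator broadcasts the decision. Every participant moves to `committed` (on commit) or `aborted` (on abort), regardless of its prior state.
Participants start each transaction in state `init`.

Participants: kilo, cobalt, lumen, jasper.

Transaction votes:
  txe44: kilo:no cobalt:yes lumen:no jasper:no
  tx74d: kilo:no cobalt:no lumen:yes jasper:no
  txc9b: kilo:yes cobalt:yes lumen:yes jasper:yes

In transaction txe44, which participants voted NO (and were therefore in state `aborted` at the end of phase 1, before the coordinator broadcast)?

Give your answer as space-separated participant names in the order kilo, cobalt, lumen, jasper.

Answer: kilo lumen jasper

Derivation:
Txn txe44 phase 1: kilo no -> aborted; cobalt yes -> prepared; lumen no -> aborted; jasper no -> aborted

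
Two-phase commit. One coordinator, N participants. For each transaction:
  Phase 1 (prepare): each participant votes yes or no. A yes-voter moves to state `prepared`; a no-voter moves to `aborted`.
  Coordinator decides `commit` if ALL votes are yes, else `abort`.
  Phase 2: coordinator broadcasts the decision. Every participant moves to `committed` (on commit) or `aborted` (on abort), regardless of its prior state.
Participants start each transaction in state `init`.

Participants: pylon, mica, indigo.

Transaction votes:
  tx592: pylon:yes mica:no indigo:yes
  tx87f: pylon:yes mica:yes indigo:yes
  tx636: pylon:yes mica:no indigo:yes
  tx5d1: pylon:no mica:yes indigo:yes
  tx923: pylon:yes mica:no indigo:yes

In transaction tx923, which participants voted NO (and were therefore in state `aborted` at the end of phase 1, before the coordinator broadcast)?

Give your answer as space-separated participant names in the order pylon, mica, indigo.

Answer: mica

Derivation:
Txn tx923 phase 1: pylon yes -> prepared; mica no -> aborted; indigo yes -> prepared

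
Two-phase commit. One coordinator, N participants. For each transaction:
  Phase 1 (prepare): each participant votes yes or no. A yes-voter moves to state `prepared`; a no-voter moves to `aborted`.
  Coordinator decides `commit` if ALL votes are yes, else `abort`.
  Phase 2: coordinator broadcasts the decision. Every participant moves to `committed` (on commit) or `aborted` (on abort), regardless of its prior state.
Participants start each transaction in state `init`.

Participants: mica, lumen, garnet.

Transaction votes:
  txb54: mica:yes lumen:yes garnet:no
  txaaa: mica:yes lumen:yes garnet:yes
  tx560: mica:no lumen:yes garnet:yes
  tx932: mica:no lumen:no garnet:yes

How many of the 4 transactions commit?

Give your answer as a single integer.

txb54: no from garnet -> abort (commits=0)
txaaa: all yes -> commit (commits=1)
tx560: no from mica -> abort (commits=1)
tx932: no from mica, lumen -> abort (commits=1)

Answer: 1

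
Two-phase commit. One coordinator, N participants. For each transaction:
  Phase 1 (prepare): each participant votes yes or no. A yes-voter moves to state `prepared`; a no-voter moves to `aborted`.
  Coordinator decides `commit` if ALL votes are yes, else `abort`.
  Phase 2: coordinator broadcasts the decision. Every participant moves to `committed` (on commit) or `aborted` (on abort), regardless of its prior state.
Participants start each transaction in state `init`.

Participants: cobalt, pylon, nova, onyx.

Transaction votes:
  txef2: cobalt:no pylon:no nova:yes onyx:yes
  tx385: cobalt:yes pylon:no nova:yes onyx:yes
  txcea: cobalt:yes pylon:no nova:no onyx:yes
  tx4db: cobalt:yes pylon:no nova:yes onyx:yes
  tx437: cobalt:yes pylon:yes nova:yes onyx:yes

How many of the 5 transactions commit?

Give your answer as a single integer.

txef2: no from cobalt, pylon -> abort (commits=0)
tx385: no from pylon -> abort (commits=0)
txcea: no from pylon, nova -> abort (commits=0)
tx4db: no from pylon -> abort (commits=0)
tx437: all yes -> commit (commits=1)

Answer: 1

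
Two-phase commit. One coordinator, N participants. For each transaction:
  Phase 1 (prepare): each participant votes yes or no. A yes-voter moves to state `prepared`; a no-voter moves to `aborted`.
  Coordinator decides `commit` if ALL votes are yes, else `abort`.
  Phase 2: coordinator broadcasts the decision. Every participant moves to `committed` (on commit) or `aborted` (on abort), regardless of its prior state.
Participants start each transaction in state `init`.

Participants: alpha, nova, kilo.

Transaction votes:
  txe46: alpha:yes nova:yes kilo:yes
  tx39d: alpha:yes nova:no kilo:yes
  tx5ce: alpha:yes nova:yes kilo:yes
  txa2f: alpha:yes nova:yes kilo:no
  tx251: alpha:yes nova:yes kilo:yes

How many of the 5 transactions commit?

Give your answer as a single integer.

Answer: 3

Derivation:
txe46: all yes -> commit (commits=1)
tx39d: no from nova -> abort (commits=1)
tx5ce: all yes -> commit (commits=2)
txa2f: no from kilo -> abort (commits=2)
tx251: all yes -> commit (commits=3)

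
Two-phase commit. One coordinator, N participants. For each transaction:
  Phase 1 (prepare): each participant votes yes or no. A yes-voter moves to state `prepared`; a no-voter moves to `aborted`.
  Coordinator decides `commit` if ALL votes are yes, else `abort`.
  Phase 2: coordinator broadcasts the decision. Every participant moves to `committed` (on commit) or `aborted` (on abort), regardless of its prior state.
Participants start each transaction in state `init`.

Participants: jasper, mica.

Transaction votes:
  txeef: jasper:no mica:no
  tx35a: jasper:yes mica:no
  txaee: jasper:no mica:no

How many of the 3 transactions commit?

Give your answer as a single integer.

txeef: no from jasper, mica -> abort (commits=0)
tx35a: no from mica -> abort (commits=0)
txaee: no from jasper, mica -> abort (commits=0)

Answer: 0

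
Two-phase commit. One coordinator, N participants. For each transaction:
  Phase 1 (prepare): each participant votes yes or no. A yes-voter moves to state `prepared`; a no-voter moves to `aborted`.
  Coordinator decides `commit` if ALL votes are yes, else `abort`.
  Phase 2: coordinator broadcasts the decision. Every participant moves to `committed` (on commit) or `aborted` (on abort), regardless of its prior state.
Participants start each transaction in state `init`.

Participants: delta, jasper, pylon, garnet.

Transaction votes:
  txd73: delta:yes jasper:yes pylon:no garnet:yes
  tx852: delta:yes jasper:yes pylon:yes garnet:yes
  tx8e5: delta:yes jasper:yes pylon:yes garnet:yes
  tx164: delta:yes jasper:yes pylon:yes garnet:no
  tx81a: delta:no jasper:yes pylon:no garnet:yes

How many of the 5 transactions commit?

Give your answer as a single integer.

txd73: no from pylon -> abort (commits=0)
tx852: all yes -> commit (commits=1)
tx8e5: all yes -> commit (commits=2)
tx164: no from garnet -> abort (commits=2)
tx81a: no from delta, pylon -> abort (commits=2)

Answer: 2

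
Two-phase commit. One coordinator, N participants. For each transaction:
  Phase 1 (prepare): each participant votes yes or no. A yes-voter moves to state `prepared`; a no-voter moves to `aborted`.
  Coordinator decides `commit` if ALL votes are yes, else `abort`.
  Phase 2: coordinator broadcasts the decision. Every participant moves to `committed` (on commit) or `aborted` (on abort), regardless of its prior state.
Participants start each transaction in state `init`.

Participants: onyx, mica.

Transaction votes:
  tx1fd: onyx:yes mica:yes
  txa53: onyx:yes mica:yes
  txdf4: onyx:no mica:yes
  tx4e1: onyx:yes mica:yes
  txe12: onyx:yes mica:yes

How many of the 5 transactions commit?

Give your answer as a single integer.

Answer: 4

Derivation:
tx1fd: all yes -> commit (commits=1)
txa53: all yes -> commit (commits=2)
txdf4: no from onyx -> abort (commits=2)
tx4e1: all yes -> commit (commits=3)
txe12: all yes -> commit (commits=4)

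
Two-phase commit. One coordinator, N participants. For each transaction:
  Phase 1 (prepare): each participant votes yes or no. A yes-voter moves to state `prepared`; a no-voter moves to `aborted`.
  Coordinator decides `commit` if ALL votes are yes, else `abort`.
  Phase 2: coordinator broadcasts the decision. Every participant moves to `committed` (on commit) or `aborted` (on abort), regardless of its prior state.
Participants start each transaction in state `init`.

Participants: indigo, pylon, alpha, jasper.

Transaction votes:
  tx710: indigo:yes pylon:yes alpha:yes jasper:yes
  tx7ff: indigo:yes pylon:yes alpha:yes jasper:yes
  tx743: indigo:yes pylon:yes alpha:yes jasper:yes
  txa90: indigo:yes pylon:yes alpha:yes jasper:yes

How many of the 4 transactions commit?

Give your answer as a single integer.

tx710: all yes -> commit (commits=1)
tx7ff: all yes -> commit (commits=2)
tx743: all yes -> commit (commits=3)
txa90: all yes -> commit (commits=4)

Answer: 4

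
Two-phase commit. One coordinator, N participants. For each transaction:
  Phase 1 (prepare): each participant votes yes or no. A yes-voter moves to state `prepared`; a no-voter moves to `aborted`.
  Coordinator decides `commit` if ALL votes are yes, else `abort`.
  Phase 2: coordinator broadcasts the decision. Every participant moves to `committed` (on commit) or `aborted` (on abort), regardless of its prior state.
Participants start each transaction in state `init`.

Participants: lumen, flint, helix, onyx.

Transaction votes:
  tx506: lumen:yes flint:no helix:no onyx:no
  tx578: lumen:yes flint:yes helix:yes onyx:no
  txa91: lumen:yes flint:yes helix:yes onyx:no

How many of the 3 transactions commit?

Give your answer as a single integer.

tx506: no from flint, helix, onyx -> abort (commits=0)
tx578: no from onyx -> abort (commits=0)
txa91: no from onyx -> abort (commits=0)

Answer: 0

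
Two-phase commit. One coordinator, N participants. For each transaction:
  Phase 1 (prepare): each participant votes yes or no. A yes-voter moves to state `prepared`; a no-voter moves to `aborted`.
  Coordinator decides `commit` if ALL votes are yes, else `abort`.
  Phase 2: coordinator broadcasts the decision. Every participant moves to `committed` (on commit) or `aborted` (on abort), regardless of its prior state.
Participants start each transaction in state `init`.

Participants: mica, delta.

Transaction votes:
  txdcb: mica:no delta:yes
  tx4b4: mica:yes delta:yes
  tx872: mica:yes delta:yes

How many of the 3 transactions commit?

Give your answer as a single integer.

txdcb: no from mica -> abort (commits=0)
tx4b4: all yes -> commit (commits=1)
tx872: all yes -> commit (commits=2)

Answer: 2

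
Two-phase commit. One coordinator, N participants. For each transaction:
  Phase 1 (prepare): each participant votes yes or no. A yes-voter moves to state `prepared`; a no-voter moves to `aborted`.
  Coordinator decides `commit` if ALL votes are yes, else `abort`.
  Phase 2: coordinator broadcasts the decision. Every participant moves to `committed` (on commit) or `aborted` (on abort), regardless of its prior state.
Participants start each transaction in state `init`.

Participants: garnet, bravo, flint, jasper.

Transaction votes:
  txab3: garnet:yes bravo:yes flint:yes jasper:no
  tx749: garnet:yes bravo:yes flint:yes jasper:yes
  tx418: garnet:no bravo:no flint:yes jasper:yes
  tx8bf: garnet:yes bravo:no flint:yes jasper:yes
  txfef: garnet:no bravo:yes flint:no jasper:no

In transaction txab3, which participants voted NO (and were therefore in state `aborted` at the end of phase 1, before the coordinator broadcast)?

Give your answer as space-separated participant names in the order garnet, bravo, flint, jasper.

Answer: jasper

Derivation:
Txn txab3 phase 1: garnet yes -> prepared; bravo yes -> prepared; flint yes -> prepared; jasper no -> aborted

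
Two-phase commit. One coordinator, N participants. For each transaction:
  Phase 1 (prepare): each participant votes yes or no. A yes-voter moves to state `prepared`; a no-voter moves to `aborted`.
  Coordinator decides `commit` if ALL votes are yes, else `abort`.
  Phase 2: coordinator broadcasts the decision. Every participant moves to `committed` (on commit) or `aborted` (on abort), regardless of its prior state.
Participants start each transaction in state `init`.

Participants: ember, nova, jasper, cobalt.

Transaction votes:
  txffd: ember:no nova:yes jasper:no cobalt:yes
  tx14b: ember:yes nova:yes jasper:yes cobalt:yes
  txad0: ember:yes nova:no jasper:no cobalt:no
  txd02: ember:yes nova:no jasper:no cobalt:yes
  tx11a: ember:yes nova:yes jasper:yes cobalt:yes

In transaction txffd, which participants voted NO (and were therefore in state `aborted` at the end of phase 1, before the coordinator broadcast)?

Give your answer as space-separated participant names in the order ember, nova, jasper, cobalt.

Txn txffd phase 1: ember no -> aborted; nova yes -> prepared; jasper no -> aborted; cobalt yes -> prepared

Answer: ember jasper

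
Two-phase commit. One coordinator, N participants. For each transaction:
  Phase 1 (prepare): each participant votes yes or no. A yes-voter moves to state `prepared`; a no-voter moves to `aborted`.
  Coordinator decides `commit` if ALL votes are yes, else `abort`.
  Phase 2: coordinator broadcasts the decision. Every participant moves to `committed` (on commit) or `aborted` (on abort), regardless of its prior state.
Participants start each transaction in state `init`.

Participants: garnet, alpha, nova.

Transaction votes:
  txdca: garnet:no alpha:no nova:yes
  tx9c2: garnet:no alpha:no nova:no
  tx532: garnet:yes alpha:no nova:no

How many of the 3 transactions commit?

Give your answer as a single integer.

txdca: no from garnet, alpha -> abort (commits=0)
tx9c2: no from garnet, alpha, nova -> abort (commits=0)
tx532: no from alpha, nova -> abort (commits=0)

Answer: 0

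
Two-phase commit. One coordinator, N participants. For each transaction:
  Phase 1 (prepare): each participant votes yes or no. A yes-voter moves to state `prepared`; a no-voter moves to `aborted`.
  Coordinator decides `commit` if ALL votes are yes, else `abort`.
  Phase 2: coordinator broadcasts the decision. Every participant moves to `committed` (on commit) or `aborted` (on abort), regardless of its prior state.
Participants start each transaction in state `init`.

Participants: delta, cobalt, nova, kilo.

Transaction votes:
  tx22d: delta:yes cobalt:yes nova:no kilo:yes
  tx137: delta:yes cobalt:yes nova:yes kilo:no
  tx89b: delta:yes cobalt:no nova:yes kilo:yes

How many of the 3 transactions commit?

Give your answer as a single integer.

Answer: 0

Derivation:
tx22d: no from nova -> abort (commits=0)
tx137: no from kilo -> abort (commits=0)
tx89b: no from cobalt -> abort (commits=0)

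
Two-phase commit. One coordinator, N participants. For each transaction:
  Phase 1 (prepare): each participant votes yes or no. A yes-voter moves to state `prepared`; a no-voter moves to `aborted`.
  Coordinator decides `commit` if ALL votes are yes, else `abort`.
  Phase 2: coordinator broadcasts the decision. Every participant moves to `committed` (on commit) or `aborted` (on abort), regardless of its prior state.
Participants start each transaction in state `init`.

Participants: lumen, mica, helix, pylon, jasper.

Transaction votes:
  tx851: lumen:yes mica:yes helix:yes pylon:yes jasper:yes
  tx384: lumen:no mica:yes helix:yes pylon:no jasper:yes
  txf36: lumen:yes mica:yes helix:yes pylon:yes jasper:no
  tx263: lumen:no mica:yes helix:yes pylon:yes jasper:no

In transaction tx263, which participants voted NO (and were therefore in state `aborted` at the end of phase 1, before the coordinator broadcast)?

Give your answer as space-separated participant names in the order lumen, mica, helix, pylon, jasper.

Answer: lumen jasper

Derivation:
Txn tx263 phase 1: lumen no -> aborted; mica yes -> prepared; helix yes -> prepared; pylon yes -> prepared; jasper no -> aborted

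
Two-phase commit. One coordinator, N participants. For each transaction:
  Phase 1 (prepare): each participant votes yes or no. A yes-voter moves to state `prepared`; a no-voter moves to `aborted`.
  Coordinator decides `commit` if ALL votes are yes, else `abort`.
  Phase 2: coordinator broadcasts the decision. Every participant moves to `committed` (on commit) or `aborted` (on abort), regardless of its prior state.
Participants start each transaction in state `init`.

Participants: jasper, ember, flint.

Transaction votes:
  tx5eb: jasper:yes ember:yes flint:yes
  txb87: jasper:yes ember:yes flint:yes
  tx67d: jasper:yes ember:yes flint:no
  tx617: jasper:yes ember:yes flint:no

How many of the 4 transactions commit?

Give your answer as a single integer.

tx5eb: all yes -> commit (commits=1)
txb87: all yes -> commit (commits=2)
tx67d: no from flint -> abort (commits=2)
tx617: no from flint -> abort (commits=2)

Answer: 2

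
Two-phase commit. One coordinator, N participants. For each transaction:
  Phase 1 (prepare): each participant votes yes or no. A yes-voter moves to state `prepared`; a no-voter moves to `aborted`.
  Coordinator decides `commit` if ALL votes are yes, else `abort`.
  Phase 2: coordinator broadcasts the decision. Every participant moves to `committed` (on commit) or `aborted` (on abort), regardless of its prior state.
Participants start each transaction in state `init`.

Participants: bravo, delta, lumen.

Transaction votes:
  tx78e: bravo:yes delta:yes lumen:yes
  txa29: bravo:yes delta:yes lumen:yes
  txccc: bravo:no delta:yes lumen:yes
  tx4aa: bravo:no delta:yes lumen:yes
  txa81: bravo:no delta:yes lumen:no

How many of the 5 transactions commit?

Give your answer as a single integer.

Answer: 2

Derivation:
tx78e: all yes -> commit (commits=1)
txa29: all yes -> commit (commits=2)
txccc: no from bravo -> abort (commits=2)
tx4aa: no from bravo -> abort (commits=2)
txa81: no from bravo, lumen -> abort (commits=2)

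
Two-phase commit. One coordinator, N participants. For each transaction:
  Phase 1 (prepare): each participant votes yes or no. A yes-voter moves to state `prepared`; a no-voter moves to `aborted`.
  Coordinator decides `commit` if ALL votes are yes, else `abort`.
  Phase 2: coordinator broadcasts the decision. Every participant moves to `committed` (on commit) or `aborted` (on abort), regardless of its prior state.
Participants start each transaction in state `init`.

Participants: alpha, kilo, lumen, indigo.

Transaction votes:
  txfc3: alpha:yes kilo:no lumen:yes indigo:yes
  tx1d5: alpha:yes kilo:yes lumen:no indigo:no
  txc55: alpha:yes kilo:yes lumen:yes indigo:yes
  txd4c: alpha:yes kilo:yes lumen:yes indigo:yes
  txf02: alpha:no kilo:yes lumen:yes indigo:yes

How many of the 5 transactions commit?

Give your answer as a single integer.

Answer: 2

Derivation:
txfc3: no from kilo -> abort (commits=0)
tx1d5: no from lumen, indigo -> abort (commits=0)
txc55: all yes -> commit (commits=1)
txd4c: all yes -> commit (commits=2)
txf02: no from alpha -> abort (commits=2)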